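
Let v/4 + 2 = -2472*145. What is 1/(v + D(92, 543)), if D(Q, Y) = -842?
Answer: -1/1434610 ≈ -6.9705e-7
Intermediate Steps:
v = -1433768 (v = -8 + 4*(-2472*145) = -8 + 4*(-358440) = -8 - 1433760 = -1433768)
1/(v + D(92, 543)) = 1/(-1433768 - 842) = 1/(-1434610) = -1/1434610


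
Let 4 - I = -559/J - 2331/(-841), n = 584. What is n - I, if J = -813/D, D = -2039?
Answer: -560112398/683733 ≈ -819.20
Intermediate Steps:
J = 813/2039 (J = -813/(-2039) = -813*(-1/2039) = 813/2039 ≈ 0.39873)
I = 959412470/683733 (I = 4 - (-559/813/2039 - 2331/(-841)) = 4 - (-559*2039/813 - 2331*(-1/841)) = 4 - (-1139801/813 + 2331/841) = 4 - 1*(-956677538/683733) = 4 + 956677538/683733 = 959412470/683733 ≈ 1403.2)
n - I = 584 - 1*959412470/683733 = 584 - 959412470/683733 = -560112398/683733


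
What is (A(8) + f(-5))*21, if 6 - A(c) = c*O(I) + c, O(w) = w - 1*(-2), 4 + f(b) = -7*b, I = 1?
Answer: 105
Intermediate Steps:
f(b) = -4 - 7*b
O(w) = 2 + w (O(w) = w + 2 = 2 + w)
A(c) = 6 - 4*c (A(c) = 6 - (c*(2 + 1) + c) = 6 - (c*3 + c) = 6 - (3*c + c) = 6 - 4*c)
(A(8) + f(-5))*21 = ((6 - 4*8) + (-4 - 7*(-5)))*21 = ((6 - 32) + (-4 + 35))*21 = (-26 + 31)*21 = 5*21 = 105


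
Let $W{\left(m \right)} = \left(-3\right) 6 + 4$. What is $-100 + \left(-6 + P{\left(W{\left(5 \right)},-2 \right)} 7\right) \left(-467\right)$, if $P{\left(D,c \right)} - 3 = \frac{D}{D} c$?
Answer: $-567$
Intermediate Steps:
$W{\left(m \right)} = -14$ ($W{\left(m \right)} = -18 + 4 = -14$)
$P{\left(D,c \right)} = 3 + c$ ($P{\left(D,c \right)} = 3 + \frac{D}{D} c = 3 + 1 c = 3 + c$)
$-100 + \left(-6 + P{\left(W{\left(5 \right)},-2 \right)} 7\right) \left(-467\right) = -100 + \left(-6 + \left(3 - 2\right) 7\right) \left(-467\right) = -100 + \left(-6 + 1 \cdot 7\right) \left(-467\right) = -100 + \left(-6 + 7\right) \left(-467\right) = -100 + 1 \left(-467\right) = -100 - 467 = -567$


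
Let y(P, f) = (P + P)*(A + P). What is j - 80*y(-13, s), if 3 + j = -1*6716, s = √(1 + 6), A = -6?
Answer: -46239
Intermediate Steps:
s = √7 ≈ 2.6458
y(P, f) = 2*P*(-6 + P) (y(P, f) = (P + P)*(-6 + P) = (2*P)*(-6 + P) = 2*P*(-6 + P))
j = -6719 (j = -3 - 1*6716 = -3 - 6716 = -6719)
j - 80*y(-13, s) = -6719 - 80*2*(-13)*(-6 - 13) = -6719 - 80*2*(-13)*(-19) = -6719 - 80*494 = -6719 - 1*39520 = -6719 - 39520 = -46239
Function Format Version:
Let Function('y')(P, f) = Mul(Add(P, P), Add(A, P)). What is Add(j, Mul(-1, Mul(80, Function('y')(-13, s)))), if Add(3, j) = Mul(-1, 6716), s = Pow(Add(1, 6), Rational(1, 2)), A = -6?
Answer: -46239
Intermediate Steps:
s = Pow(7, Rational(1, 2)) ≈ 2.6458
Function('y')(P, f) = Mul(2, P, Add(-6, P)) (Function('y')(P, f) = Mul(Add(P, P), Add(-6, P)) = Mul(Mul(2, P), Add(-6, P)) = Mul(2, P, Add(-6, P)))
j = -6719 (j = Add(-3, Mul(-1, 6716)) = Add(-3, -6716) = -6719)
Add(j, Mul(-1, Mul(80, Function('y')(-13, s)))) = Add(-6719, Mul(-1, Mul(80, Mul(2, -13, Add(-6, -13))))) = Add(-6719, Mul(-1, Mul(80, Mul(2, -13, -19)))) = Add(-6719, Mul(-1, Mul(80, 494))) = Add(-6719, Mul(-1, 39520)) = Add(-6719, -39520) = -46239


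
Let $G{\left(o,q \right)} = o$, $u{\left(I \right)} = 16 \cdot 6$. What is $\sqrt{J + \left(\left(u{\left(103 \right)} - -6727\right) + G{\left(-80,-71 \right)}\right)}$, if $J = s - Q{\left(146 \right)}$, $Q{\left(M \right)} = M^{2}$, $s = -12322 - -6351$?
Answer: $8 i \sqrt{321} \approx 143.33 i$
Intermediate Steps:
$s = -5971$ ($s = -12322 + 6351 = -5971$)
$u{\left(I \right)} = 96$
$J = -27287$ ($J = -5971 - 146^{2} = -5971 - 21316 = -27287$)
$\sqrt{J + \left(\left(u{\left(103 \right)} - -6727\right) + G{\left(-80,-71 \right)}\right)} = \sqrt{-27287 + \left(\left(96 - -6727\right) - 80\right)} = \sqrt{-27287 + \left(\left(96 + 6727\right) - 80\right)} = \sqrt{-27287 + \left(6823 - 80\right)} = \sqrt{-27287 + 6743} = \sqrt{-20544} = 8 i \sqrt{321}$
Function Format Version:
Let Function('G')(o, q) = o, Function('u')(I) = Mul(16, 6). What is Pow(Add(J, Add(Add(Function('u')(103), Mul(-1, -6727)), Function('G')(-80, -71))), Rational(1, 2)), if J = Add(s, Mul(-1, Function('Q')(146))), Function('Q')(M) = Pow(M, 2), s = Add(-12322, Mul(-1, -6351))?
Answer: Mul(8, I, Pow(321, Rational(1, 2))) ≈ Mul(143.33, I)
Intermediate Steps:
s = -5971 (s = Add(-12322, 6351) = -5971)
Function('u')(I) = 96
J = -27287 (J = Add(-5971, Mul(-1, Pow(146, 2))) = Add(-5971, Mul(-1, 21316)) = Add(-5971, -21316) = -27287)
Pow(Add(J, Add(Add(Function('u')(103), Mul(-1, -6727)), Function('G')(-80, -71))), Rational(1, 2)) = Pow(Add(-27287, Add(Add(96, Mul(-1, -6727)), -80)), Rational(1, 2)) = Pow(Add(-27287, Add(Add(96, 6727), -80)), Rational(1, 2)) = Pow(Add(-27287, Add(6823, -80)), Rational(1, 2)) = Pow(Add(-27287, 6743), Rational(1, 2)) = Pow(-20544, Rational(1, 2)) = Mul(8, I, Pow(321, Rational(1, 2)))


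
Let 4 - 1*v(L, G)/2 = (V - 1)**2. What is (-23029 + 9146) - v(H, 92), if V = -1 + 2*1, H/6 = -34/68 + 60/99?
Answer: -13891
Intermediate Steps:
H = 7/11 (H = 6*(-34/68 + 60/99) = 6*(-34*1/68 + 60*(1/99)) = 6*(-1/2 + 20/33) = 6*(7/66) = 7/11 ≈ 0.63636)
V = 1 (V = -1 + 2 = 1)
v(L, G) = 8 (v(L, G) = 8 - 2*(1 - 1)**2 = 8 - 2*0**2 = 8 - 2*0 = 8 + 0 = 8)
(-23029 + 9146) - v(H, 92) = (-23029 + 9146) - 1*8 = -13883 - 8 = -13891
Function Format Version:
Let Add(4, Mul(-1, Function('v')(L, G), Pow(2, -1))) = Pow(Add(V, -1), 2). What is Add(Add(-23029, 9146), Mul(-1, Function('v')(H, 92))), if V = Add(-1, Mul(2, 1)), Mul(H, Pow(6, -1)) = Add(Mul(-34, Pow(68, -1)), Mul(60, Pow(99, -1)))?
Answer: -13891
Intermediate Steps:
H = Rational(7, 11) (H = Mul(6, Add(Mul(-34, Pow(68, -1)), Mul(60, Pow(99, -1)))) = Mul(6, Add(Mul(-34, Rational(1, 68)), Mul(60, Rational(1, 99)))) = Mul(6, Add(Rational(-1, 2), Rational(20, 33))) = Mul(6, Rational(7, 66)) = Rational(7, 11) ≈ 0.63636)
V = 1 (V = Add(-1, 2) = 1)
Function('v')(L, G) = 8 (Function('v')(L, G) = Add(8, Mul(-2, Pow(Add(1, -1), 2))) = Add(8, Mul(-2, Pow(0, 2))) = Add(8, Mul(-2, 0)) = Add(8, 0) = 8)
Add(Add(-23029, 9146), Mul(-1, Function('v')(H, 92))) = Add(Add(-23029, 9146), Mul(-1, 8)) = Add(-13883, -8) = -13891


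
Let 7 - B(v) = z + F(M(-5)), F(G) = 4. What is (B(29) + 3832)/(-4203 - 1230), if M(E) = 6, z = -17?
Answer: -1284/1811 ≈ -0.70900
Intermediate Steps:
B(v) = 20 (B(v) = 7 - (-17 + 4) = 7 - 1*(-13) = 7 + 13 = 20)
(B(29) + 3832)/(-4203 - 1230) = (20 + 3832)/(-4203 - 1230) = 3852/(-5433) = 3852*(-1/5433) = -1284/1811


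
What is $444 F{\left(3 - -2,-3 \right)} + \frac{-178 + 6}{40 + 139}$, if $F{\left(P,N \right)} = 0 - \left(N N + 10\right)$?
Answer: $- \frac{1510216}{179} \approx -8437.0$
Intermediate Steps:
$F{\left(P,N \right)} = -10 - N^{2}$ ($F{\left(P,N \right)} = 0 - \left(N^{2} + 10\right) = 0 - \left(10 + N^{2}\right) = -10 - N^{2}$)
$444 F{\left(3 - -2,-3 \right)} + \frac{-178 + 6}{40 + 139} = 444 \left(-10 - \left(-3\right)^{2}\right) + \frac{-178 + 6}{40 + 139} = 444 \left(-10 - 9\right) - \frac{172}{179} = 444 \left(-19\right) - \frac{172}{179} = -8436 - \frac{172}{179} = - \frac{1510216}{179}$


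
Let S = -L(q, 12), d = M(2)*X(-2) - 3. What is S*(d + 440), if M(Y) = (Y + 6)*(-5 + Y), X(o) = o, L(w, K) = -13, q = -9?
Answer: 6305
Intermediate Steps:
M(Y) = (-5 + Y)*(6 + Y) (M(Y) = (6 + Y)*(-5 + Y) = (-5 + Y)*(6 + Y))
d = 45 (d = (-30 + 2 + 2²)*(-2) - 3 = (-30 + 2 + 4)*(-2) - 3 = -24*(-2) - 3 = 48 - 3 = 45)
S = 13 (S = -1*(-13) = 13)
S*(d + 440) = 13*(45 + 440) = 13*485 = 6305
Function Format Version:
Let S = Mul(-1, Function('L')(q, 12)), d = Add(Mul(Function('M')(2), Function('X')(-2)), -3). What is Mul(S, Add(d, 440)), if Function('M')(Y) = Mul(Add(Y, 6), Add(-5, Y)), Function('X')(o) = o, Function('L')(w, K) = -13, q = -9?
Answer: 6305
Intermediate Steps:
Function('M')(Y) = Mul(Add(-5, Y), Add(6, Y)) (Function('M')(Y) = Mul(Add(6, Y), Add(-5, Y)) = Mul(Add(-5, Y), Add(6, Y)))
d = 45 (d = Add(Mul(Add(-30, 2, Pow(2, 2)), -2), -3) = Add(Mul(Add(-30, 2, 4), -2), -3) = Add(Mul(-24, -2), -3) = Add(48, -3) = 45)
S = 13 (S = Mul(-1, -13) = 13)
Mul(S, Add(d, 440)) = Mul(13, Add(45, 440)) = Mul(13, 485) = 6305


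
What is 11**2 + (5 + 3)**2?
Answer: 185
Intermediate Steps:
11**2 + (5 + 3)**2 = 121 + 8**2 = 121 + 64 = 185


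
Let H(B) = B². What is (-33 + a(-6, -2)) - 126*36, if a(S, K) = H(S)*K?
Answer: -4641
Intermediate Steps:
a(S, K) = K*S² (a(S, K) = S²*K = K*S²)
(-33 + a(-6, -2)) - 126*36 = (-33 - 2*(-6)²) - 126*36 = (-33 - 2*36) - 4536 = (-33 - 72) - 4536 = -105 - 4536 = -4641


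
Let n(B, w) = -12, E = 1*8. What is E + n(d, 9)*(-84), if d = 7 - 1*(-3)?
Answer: 1016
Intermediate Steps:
E = 8
d = 10 (d = 7 + 3 = 10)
E + n(d, 9)*(-84) = 8 - 12*(-84) = 8 + 1008 = 1016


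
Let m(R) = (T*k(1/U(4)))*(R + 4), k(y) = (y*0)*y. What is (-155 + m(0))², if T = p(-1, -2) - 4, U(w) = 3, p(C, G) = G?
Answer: 24025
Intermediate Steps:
k(y) = 0 (k(y) = 0*y = 0)
T = -6 (T = -2 - 4 = -6)
m(R) = 0 (m(R) = (-6*0)*(R + 4) = 0*(4 + R) = 0)
(-155 + m(0))² = (-155 + 0)² = (-155)² = 24025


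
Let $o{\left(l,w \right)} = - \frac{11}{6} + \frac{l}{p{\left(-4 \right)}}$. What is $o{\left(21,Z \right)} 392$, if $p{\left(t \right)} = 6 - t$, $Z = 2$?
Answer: $\frac{1568}{15} \approx 104.53$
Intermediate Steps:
$o{\left(l,w \right)} = - \frac{11}{6} + \frac{l}{10}$ ($o{\left(l,w \right)} = - \frac{11}{6} + \frac{l}{6 - -4} = \left(-11\right) \frac{1}{6} + \frac{l}{6 + 4} = - \frac{11}{6} + \frac{l}{10}$)
$o{\left(21,Z \right)} 392 = \left(- \frac{11}{6} + \frac{1}{10} \cdot 21\right) 392 = \left(- \frac{11}{6} + \frac{21}{10}\right) 392 = \frac{4}{15} \cdot 392 = \frac{1568}{15}$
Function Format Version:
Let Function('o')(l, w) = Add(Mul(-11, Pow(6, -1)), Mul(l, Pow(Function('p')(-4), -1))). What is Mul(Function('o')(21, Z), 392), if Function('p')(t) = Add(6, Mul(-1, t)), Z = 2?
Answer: Rational(1568, 15) ≈ 104.53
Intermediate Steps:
Function('o')(l, w) = Add(Rational(-11, 6), Mul(Rational(1, 10), l)) (Function('o')(l, w) = Add(Mul(-11, Pow(6, -1)), Mul(l, Pow(Add(6, Mul(-1, -4)), -1))) = Add(Mul(-11, Rational(1, 6)), Mul(l, Pow(Add(6, 4), -1))) = Add(Rational(-11, 6), Mul(l, Pow(10, -1))) = Add(Rational(-11, 6), Mul(l, Rational(1, 10))) = Add(Rational(-11, 6), Mul(Rational(1, 10), l)))
Mul(Function('o')(21, Z), 392) = Mul(Add(Rational(-11, 6), Mul(Rational(1, 10), 21)), 392) = Mul(Add(Rational(-11, 6), Rational(21, 10)), 392) = Mul(Rational(4, 15), 392) = Rational(1568, 15)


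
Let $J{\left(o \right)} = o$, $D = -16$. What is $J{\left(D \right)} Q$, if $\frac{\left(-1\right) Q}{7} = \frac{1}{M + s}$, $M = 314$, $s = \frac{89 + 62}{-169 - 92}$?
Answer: $\frac{29232}{81803} \approx 0.35735$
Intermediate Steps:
$s = - \frac{151}{261}$ ($s = \frac{151}{-261} = 151 \left(- \frac{1}{261}\right) = - \frac{151}{261} \approx -0.57854$)
$Q = - \frac{1827}{81803}$ ($Q = - \frac{7}{314 - \frac{151}{261}} = - \frac{7}{\frac{81803}{261}} = \left(-7\right) \frac{261}{81803} = - \frac{1827}{81803} \approx -0.022334$)
$J{\left(D \right)} Q = \left(-16\right) \left(- \frac{1827}{81803}\right) = \frac{29232}{81803}$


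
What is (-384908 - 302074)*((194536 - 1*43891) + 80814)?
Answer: -159008166738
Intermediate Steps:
(-384908 - 302074)*((194536 - 1*43891) + 80814) = -686982*((194536 - 43891) + 80814) = -686982*(150645 + 80814) = -686982*231459 = -159008166738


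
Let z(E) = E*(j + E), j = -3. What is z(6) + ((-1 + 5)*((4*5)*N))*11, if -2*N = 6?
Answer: -2622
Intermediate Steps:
N = -3 (N = -1/2*6 = -3)
z(E) = E*(-3 + E)
z(6) + ((-1 + 5)*((4*5)*N))*11 = 6*(-3 + 6) + ((-1 + 5)*((4*5)*(-3)))*11 = 6*3 + (4*(20*(-3)))*11 = 18 + (4*(-60))*11 = 18 - 240*11 = 18 - 2640 = -2622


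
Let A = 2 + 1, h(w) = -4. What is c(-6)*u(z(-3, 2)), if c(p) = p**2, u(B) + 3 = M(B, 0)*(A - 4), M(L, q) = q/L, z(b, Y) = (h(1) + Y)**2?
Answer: -108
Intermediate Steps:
A = 3
z(b, Y) = (-4 + Y)**2
u(B) = -3 (u(B) = -3 + (0/B)*(3 - 4) = -3 + 0*(-1) = -3 + 0 = -3)
c(-6)*u(z(-3, 2)) = (-6)**2*(-3) = 36*(-3) = -108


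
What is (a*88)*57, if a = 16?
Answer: 80256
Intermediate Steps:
(a*88)*57 = (16*88)*57 = 1408*57 = 80256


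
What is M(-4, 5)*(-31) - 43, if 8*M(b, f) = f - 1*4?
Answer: -375/8 ≈ -46.875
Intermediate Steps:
M(b, f) = -½ + f/8 (M(b, f) = (f - 1*4)/8 = (f - 4)/8 = (-4 + f)/8 = -½ + f/8)
M(-4, 5)*(-31) - 43 = (-½ + (⅛)*5)*(-31) - 43 = (-½ + 5/8)*(-31) - 43 = (⅛)*(-31) - 43 = -31/8 - 43 = -375/8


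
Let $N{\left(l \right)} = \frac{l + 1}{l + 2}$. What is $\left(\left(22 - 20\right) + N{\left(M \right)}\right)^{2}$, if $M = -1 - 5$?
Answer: $\frac{169}{16} \approx 10.563$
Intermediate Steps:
$M = -6$ ($M = -1 - 5 = -6$)
$N{\left(l \right)} = \frac{1 + l}{2 + l}$
$\left(\left(22 - 20\right) + N{\left(M \right)}\right)^{2} = \left(\left(22 - 20\right) + \frac{1 - 6}{2 - 6}\right)^{2} = \left(2 + \frac{1}{-4} \left(-5\right)\right)^{2} = \left(2 - - \frac{5}{4}\right)^{2} = \left(2 + \frac{5}{4}\right)^{2} = \left(\frac{13}{4}\right)^{2} = \frac{169}{16}$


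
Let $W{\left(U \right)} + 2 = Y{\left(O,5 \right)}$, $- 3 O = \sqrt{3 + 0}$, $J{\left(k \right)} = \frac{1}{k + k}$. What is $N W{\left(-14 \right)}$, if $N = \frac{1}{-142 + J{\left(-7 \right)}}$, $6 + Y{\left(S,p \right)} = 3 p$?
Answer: $- \frac{98}{1989} \approx -0.049271$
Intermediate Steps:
$J{\left(k \right)} = \frac{1}{2 k}$
$O = - \frac{\sqrt{3}}{3}$ ($O = - \frac{\sqrt{3 + 0}}{3} = - \frac{\sqrt{3}}{3} \approx -0.57735$)
$Y{\left(S,p \right)} = -6 + 3 p$
$W{\left(U \right)} = 7$ ($W{\left(U \right)} = -2 + \left(-6 + 3 \cdot 5\right) = -2 + \left(-6 + 15\right) = -2 + 9 = 7$)
$N = - \frac{14}{1989}$ ($N = \frac{1}{-142 + \frac{1}{2 \left(-7\right)}} = \frac{1}{-142 + \frac{1}{2} \left(- \frac{1}{7}\right)} = \frac{1}{-142 - \frac{1}{14}} = \frac{1}{- \frac{1989}{14}} = - \frac{14}{1989} \approx -0.0070387$)
$N W{\left(-14 \right)} = \left(- \frac{14}{1989}\right) 7 = - \frac{98}{1989}$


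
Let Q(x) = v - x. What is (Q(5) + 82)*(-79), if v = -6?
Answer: -5609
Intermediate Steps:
Q(x) = -6 - x
(Q(5) + 82)*(-79) = ((-6 - 1*5) + 82)*(-79) = ((-6 - 5) + 82)*(-79) = (-11 + 82)*(-79) = 71*(-79) = -5609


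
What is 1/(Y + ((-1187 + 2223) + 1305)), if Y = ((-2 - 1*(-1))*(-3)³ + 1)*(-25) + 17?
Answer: 1/1658 ≈ 0.00060314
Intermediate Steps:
Y = -683 (Y = ((-2 + 1)*(-27) + 1)*(-25) + 17 = (-1*(-27) + 1)*(-25) + 17 = (27 + 1)*(-25) + 17 = 28*(-25) + 17 = -700 + 17 = -683)
1/(Y + ((-1187 + 2223) + 1305)) = 1/(-683 + ((-1187 + 2223) + 1305)) = 1/(-683 + (1036 + 1305)) = 1/(-683 + 2341) = 1/1658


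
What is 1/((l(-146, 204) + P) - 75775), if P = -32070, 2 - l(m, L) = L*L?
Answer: -1/149459 ≈ -6.6908e-6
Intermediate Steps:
l(m, L) = 2 - L**2 (l(m, L) = 2 - L*L = 2 - L**2)
1/((l(-146, 204) + P) - 75775) = 1/(((2 - 1*204**2) - 32070) - 75775) = 1/(((2 - 1*41616) - 32070) - 75775) = 1/(((2 - 41616) - 32070) - 75775) = 1/((-41614 - 32070) - 75775) = 1/(-73684 - 75775) = 1/(-149459) = -1/149459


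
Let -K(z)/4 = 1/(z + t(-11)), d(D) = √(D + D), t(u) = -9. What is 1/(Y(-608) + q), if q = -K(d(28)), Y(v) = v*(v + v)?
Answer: 660113/488039073500 + √14/1708136757250 ≈ 1.3526e-6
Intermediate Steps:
Y(v) = 2*v² (Y(v) = v*(2*v) = 2*v²)
d(D) = √2*√D (d(D) = √(2*D) = √2*√D)
K(z) = -4/(-9 + z) (K(z) = -4/(z - 9) = -4/(-9 + z))
q = 4/(-9 + 2*√14) (q = -(-4)/(-9 + √2*√28) = -(-4)/(-9 + √2*(2*√7)) = -(-4)/(-9 + 2*√14) = 4/(-9 + 2*√14) ≈ -2.6373)
1/(Y(-608) + q) = 1/(2*(-608)² + (-36/25 - 8*√14/25)) = 1/(2*369664 + (-36/25 - 8*√14/25)) = 1/(739328 + (-36/25 - 8*√14/25)) = 1/(18483164/25 - 8*√14/25)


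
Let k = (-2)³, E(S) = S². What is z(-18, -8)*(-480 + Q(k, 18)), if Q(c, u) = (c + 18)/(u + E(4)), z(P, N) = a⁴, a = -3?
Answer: -660555/17 ≈ -38856.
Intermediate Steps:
z(P, N) = 81 (z(P, N) = (-3)⁴ = 81)
k = -8
Q(c, u) = (18 + c)/(16 + u) (Q(c, u) = (c + 18)/(u + 4²) = (18 + c)/(u + 16) = (18 + c)/(16 + u))
z(-18, -8)*(-480 + Q(k, 18)) = 81*(-480 + (18 - 8)/(16 + 18)) = 81*(-480 + 10/34) = 81*(-480 + (1/34)*10) = 81*(-480 + 5/17) = 81*(-8155/17) = -660555/17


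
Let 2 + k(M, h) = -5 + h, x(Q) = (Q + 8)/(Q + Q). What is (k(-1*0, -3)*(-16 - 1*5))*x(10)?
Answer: 189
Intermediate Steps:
x(Q) = (8 + Q)/(2*Q) (x(Q) = (8 + Q)/((2*Q)) = (8 + Q)*(1/(2*Q)) = (8 + Q)/(2*Q))
k(M, h) = -7 + h (k(M, h) = -2 + (-5 + h) = -7 + h)
(k(-1*0, -3)*(-16 - 1*5))*x(10) = ((-7 - 3)*(-16 - 1*5))*((½)*(8 + 10)/10) = (-10*(-16 - 5))*((½)*(⅒)*18) = -10*(-21)*(9/10) = 210*(9/10) = 189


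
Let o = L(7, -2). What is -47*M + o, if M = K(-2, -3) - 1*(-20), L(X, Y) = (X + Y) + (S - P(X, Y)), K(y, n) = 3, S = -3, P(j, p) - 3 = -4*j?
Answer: -1054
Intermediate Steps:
P(j, p) = 3 - 4*j
L(X, Y) = -6 + Y + 5*X (L(X, Y) = (X + Y) + (-3 - (3 - 4*X)) = (X + Y) + (-3 + (-3 + 4*X)) = (X + Y) + (-6 + 4*X) = -6 + Y + 5*X)
M = 23 (M = 3 - 1*(-20) = 3 + 20 = 23)
o = 27 (o = -6 - 2 + 5*7 = -6 - 2 + 35 = 27)
-47*M + o = -47*23 + 27 = -1081 + 27 = -1054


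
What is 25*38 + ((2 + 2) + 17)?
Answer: 971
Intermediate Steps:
25*38 + ((2 + 2) + 17) = 950 + (4 + 17) = 950 + 21 = 971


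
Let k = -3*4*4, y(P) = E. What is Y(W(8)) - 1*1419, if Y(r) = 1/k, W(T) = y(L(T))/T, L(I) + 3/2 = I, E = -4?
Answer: -68113/48 ≈ -1419.0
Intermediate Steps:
L(I) = -3/2 + I
y(P) = -4
W(T) = -4/T
k = -48 (k = -12*4 = -48)
Y(r) = -1/48 (Y(r) = 1/(-48) = -1/48)
Y(W(8)) - 1*1419 = -1/48 - 1*1419 = -1/48 - 1419 = -68113/48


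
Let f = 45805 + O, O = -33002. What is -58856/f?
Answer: -8408/1829 ≈ -4.5970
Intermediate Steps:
f = 12803 (f = 45805 - 33002 = 12803)
-58856/f = -58856/12803 = -58856*1/12803 = -8408/1829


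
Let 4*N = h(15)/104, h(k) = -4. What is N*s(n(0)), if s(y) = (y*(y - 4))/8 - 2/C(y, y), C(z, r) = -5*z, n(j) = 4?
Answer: -1/1040 ≈ -0.00096154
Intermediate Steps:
N = -1/104 (N = (-4/104)/4 = (-4*1/104)/4 = (1/4)*(-1/26) = -1/104 ≈ -0.0096154)
s(y) = 2/(5*y) + y*(-4 + y)/8 (s(y) = (y*(y - 4))/8 - 2*(-1/(5*y)) = (y*(-4 + y))*(1/8) - (-2)/(5*y) = y*(-4 + y)/8 + 2/(5*y) = 2/(5*y) + y*(-4 + y)/8)
N*s(n(0)) = -(16 + 5*4**2*(-4 + 4))/(4160*4) = -(16 + 5*16*0)/(4160*4) = -(16 + 0)/(4160*4) = -16/(4160*4) = -1/104*1/10 = -1/1040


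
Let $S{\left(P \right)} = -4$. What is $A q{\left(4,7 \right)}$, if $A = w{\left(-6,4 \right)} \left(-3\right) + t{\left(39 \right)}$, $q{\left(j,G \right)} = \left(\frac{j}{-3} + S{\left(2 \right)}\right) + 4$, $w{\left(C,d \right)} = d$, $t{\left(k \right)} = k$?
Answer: $-36$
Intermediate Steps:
$q{\left(j,G \right)} = - \frac{j}{3}$ ($q{\left(j,G \right)} = \left(\frac{j}{-3} - 4\right) + 4 = \left(j \left(- \frac{1}{3}\right) - 4\right) + 4 = \left(- \frac{j}{3} - 4\right) + 4 = \left(-4 - \frac{j}{3}\right) + 4 = - \frac{j}{3}$)
$A = 27$ ($A = 4 \left(-3\right) + 39 = -12 + 39 = 27$)
$A q{\left(4,7 \right)} = 27 \left(\left(- \frac{1}{3}\right) 4\right) = 27 \left(- \frac{4}{3}\right) = -36$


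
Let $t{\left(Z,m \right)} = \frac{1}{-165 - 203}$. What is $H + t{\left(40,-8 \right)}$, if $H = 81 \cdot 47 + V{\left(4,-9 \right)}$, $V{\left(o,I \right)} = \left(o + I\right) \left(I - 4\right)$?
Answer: $\frac{1424895}{368} \approx 3872.0$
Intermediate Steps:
$t{\left(Z,m \right)} = - \frac{1}{368}$ ($t{\left(Z,m \right)} = \frac{1}{-368} = - \frac{1}{368}$)
$V{\left(o,I \right)} = \left(-4 + I\right) \left(I + o\right)$ ($V{\left(o,I \right)} = \left(I + o\right) \left(-4 + I\right) = \left(-4 + I\right) \left(I + o\right)$)
$H = 3872$ ($H = 81 \cdot 47 - \left(16 - 81\right) = 3807 + \left(81 + 36 - 16 - 36\right) = 3807 + 65 = 3872$)
$H + t{\left(40,-8 \right)} = 3872 - \frac{1}{368} = \frac{1424895}{368}$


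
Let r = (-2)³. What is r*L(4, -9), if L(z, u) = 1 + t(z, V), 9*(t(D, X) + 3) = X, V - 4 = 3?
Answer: 88/9 ≈ 9.7778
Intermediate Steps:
V = 7 (V = 4 + 3 = 7)
t(D, X) = -3 + X/9
r = -8
L(z, u) = -11/9 (L(z, u) = 1 + (-3 + (⅑)*7) = 1 + (-3 + 7/9) = 1 - 20/9 = -11/9)
r*L(4, -9) = -8*(-11/9) = 88/9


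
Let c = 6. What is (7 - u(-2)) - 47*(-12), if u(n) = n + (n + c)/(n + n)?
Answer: 574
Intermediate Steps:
u(n) = n + (6 + n)/(2*n) (u(n) = n + (n + 6)/(n + n) = n + (6 + n)/((2*n)) = n + (6 + n)*(1/(2*n)) = n + (6 + n)/(2*n))
(7 - u(-2)) - 47*(-12) = (7 - (½ - 2 + 3/(-2))) - 47*(-12) = (7 - (½ - 2 + 3*(-½))) + 564 = (7 - (½ - 2 - 3/2)) + 564 = (7 - 1*(-3)) + 564 = (7 + 3) + 564 = 10 + 564 = 574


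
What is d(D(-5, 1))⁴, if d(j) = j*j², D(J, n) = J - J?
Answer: 0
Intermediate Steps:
D(J, n) = 0
d(j) = j³
d(D(-5, 1))⁴ = (0³)⁴ = 0⁴ = 0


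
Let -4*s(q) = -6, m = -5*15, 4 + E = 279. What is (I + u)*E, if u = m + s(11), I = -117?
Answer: -104775/2 ≈ -52388.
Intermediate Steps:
E = 275 (E = -4 + 279 = 275)
m = -75
s(q) = 3/2 (s(q) = -¼*(-6) = 3/2)
u = -147/2 (u = -75 + 3/2 = -147/2 ≈ -73.500)
(I + u)*E = (-117 - 147/2)*275 = -381/2*275 = -104775/2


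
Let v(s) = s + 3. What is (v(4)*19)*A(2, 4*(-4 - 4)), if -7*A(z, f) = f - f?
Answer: 0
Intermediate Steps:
v(s) = 3 + s
A(z, f) = 0 (A(z, f) = -(f - f)/7 = -⅐*0 = 0)
(v(4)*19)*A(2, 4*(-4 - 4)) = ((3 + 4)*19)*0 = (7*19)*0 = 133*0 = 0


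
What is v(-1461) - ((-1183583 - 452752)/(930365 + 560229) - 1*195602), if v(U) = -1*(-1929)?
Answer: 17320009397/87682 ≈ 1.9753e+5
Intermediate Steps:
v(U) = 1929
v(-1461) - ((-1183583 - 452752)/(930365 + 560229) - 1*195602) = 1929 - ((-1183583 - 452752)/(930365 + 560229) - 1*195602) = 1929 - (-1636335/1490594 - 195602) = 1929 - (-1636335*1/1490594 - 195602) = 1929 - (-96255/87682 - 195602) = 1929 - 1*(-17150870819/87682) = 1929 + 17150870819/87682 = 17320009397/87682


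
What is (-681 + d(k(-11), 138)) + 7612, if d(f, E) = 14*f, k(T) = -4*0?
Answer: 6931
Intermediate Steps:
k(T) = 0
(-681 + d(k(-11), 138)) + 7612 = (-681 + 14*0) + 7612 = (-681 + 0) + 7612 = -681 + 7612 = 6931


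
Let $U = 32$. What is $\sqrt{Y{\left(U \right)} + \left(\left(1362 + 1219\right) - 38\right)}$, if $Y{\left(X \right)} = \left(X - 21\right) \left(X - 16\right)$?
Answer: $\sqrt{2719} \approx 52.144$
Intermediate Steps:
$Y{\left(X \right)} = \left(-21 + X\right) \left(-16 + X\right)$
$\sqrt{Y{\left(U \right)} + \left(\left(1362 + 1219\right) - 38\right)} = \sqrt{\left(336 + 32^{2} - 1184\right) + \left(\left(1362 + 1219\right) - 38\right)} = \sqrt{\left(336 + 1024 - 1184\right) + \left(2581 - 38\right)} = \sqrt{176 + 2543} = \sqrt{2719}$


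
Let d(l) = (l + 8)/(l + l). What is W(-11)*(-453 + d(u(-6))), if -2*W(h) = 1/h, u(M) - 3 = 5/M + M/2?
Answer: -4573/220 ≈ -20.786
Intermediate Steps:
u(M) = 3 + M/2 + 5/M (u(M) = 3 + (5/M + M/2) = 3 + (M/2 + 5/M) = 3 + M/2 + 5/M)
d(l) = (8 + l)/(2*l) (d(l) = (8 + l)/((2*l)) = (8 + l)*(1/(2*l)) = (8 + l)/(2*l))
W(h) = -1/(2*h)
W(-11)*(-453 + d(u(-6))) = (-1/2/(-11))*(-453 + (8 + (3 + (1/2)*(-6) + 5/(-6)))/(2*(3 + (1/2)*(-6) + 5/(-6)))) = (-1/2*(-1/11))*(-453 + (8 + (3 - 3 + 5*(-1/6)))/(2*(3 - 3 + 5*(-1/6)))) = (-453 + (8 + (3 - 3 - 5/6))/(2*(3 - 3 - 5/6)))/22 = (-453 + (8 - 5/6)/(2*(-5/6)))/22 = (-453 + (1/2)*(-6/5)*(43/6))/22 = (-453 - 43/10)/22 = (1/22)*(-4573/10) = -4573/220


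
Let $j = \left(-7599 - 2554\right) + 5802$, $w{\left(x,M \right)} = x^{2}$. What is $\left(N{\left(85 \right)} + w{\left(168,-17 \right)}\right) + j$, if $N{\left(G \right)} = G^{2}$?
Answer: $31098$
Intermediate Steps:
$j = -4351$ ($j = -10153 + 5802 = -4351$)
$\left(N{\left(85 \right)} + w{\left(168,-17 \right)}\right) + j = \left(85^{2} + 168^{2}\right) - 4351 = \left(7225 + 28224\right) - 4351 = 35449 - 4351 = 31098$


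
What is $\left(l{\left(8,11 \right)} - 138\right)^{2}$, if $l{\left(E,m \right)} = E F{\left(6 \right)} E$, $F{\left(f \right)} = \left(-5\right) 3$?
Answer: $1205604$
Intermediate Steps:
$F{\left(f \right)} = -15$
$l{\left(E,m \right)} = - 15 E^{2}$ ($l{\left(E,m \right)} = E \left(-15\right) E = - 15 E E = - 15 E^{2}$)
$\left(l{\left(8,11 \right)} - 138\right)^{2} = \left(- 15 \cdot 8^{2} - 138\right)^{2} = \left(\left(-15\right) 64 - 138\right)^{2} = \left(-960 - 138\right)^{2} = \left(-1098\right)^{2} = 1205604$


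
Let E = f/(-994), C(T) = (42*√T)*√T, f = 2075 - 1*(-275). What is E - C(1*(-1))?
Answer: 19699/497 ≈ 39.636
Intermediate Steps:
f = 2350 (f = 2075 + 275 = 2350)
C(T) = 42*T
E = -1175/497 (E = 2350/(-994) = 2350*(-1/994) = -1175/497 ≈ -2.3642)
E - C(1*(-1)) = -1175/497 - 42*1*(-1) = -1175/497 - 42*(-1) = -1175/497 - 1*(-42) = -1175/497 + 42 = 19699/497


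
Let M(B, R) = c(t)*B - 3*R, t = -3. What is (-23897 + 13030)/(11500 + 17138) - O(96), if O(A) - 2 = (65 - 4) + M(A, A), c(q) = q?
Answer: 14680427/28638 ≈ 512.62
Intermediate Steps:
M(B, R) = -3*B - 3*R
O(A) = 63 - 6*A (O(A) = 2 + ((65 - 4) + (-3*A - 3*A)) = 2 + (61 - 6*A) = 63 - 6*A)
(-23897 + 13030)/(11500 + 17138) - O(96) = (-23897 + 13030)/(11500 + 17138) - (63 - 6*96) = -10867/28638 - (63 - 576) = -10867*1/28638 - 1*(-513) = -10867/28638 + 513 = 14680427/28638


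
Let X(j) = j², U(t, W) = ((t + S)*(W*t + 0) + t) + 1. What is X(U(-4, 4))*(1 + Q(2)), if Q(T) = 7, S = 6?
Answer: 9800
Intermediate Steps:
U(t, W) = 1 + t + W*t*(6 + t) (U(t, W) = ((t + 6)*(W*t + 0) + t) + 1 = ((6 + t)*(W*t) + t) + 1 = (W*t*(6 + t) + t) + 1 = (t + W*t*(6 + t)) + 1 = 1 + t + W*t*(6 + t))
X(U(-4, 4))*(1 + Q(2)) = (1 - 4 + 4*(-4)² + 6*4*(-4))²*(1 + 7) = (1 - 4 + 4*16 - 96)²*8 = (1 - 4 + 64 - 96)²*8 = (-35)²*8 = 1225*8 = 9800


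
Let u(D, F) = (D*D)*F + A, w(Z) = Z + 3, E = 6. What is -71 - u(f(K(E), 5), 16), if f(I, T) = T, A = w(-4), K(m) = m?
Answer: -470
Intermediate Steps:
w(Z) = 3 + Z
A = -1 (A = 3 - 4 = -1)
u(D, F) = -1 + F*D**2 (u(D, F) = (D*D)*F - 1 = D**2*F - 1 = F*D**2 - 1 = -1 + F*D**2)
-71 - u(f(K(E), 5), 16) = -71 - (-1 + 16*5**2) = -71 - (-1 + 16*25) = -71 - (-1 + 400) = -71 - 1*399 = -71 - 399 = -470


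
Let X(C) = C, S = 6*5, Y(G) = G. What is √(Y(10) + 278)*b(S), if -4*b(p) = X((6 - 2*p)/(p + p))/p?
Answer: 9*√2/100 ≈ 0.12728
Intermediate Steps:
S = 30
b(p) = -(6 - 2*p)/(8*p²) (b(p) = -(6 - 2*p)/(p + p)/(4*p) = -(6 - 2*p)/((2*p))/(4*p) = -(6 - 2*p)*(1/(2*p))/(4*p) = -(6 - 2*p)/(2*p)/(4*p) = -(6 - 2*p)/(8*p²))
√(Y(10) + 278)*b(S) = √(10 + 278)*((¼)*(-3 + 30)/30²) = √288*((¼)*(1/900)*27) = (12*√2)*(3/400) = 9*√2/100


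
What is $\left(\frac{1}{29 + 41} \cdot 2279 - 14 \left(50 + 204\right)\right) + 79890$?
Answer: $\frac{5345659}{70} \approx 76367.0$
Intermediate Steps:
$\left(\frac{1}{29 + 41} \cdot 2279 - 14 \left(50 + 204\right)\right) + 79890 = \left(\frac{1}{70} \cdot 2279 - 3556\right) + 79890 = \left(\frac{2279}{70} - 3556\right) + 79890 = - \frac{246641}{70} + 79890 = \frac{5345659}{70}$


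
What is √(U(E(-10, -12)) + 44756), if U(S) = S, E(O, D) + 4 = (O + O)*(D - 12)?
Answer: 4*√2827 ≈ 212.68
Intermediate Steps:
E(O, D) = -4 + 2*O*(-12 + D) (E(O, D) = -4 + (O + O)*(D - 12) = -4 + (2*O)*(-12 + D) = -4 + 2*O*(-12 + D))
√(U(E(-10, -12)) + 44756) = √((-4 - 24*(-10) + 2*(-12)*(-10)) + 44756) = √((-4 + 240 + 240) + 44756) = √(476 + 44756) = √45232 = 4*√2827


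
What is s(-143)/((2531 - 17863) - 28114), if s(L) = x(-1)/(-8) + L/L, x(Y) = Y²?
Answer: -7/347568 ≈ -2.0140e-5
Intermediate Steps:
s(L) = 7/8 (s(L) = (-1)²/(-8) + L/L = 1*(-⅛) + 1 = -⅛ + 1 = 7/8)
s(-143)/((2531 - 17863) - 28114) = 7/(8*((2531 - 17863) - 28114)) = 7/(8*(-15332 - 28114)) = (7/8)/(-43446) = (7/8)*(-1/43446) = -7/347568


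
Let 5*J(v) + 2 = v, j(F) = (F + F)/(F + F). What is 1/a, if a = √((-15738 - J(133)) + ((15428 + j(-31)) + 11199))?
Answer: √271595/54319 ≈ 0.0095942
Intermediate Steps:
j(F) = 1 (j(F) = (2*F)/((2*F)) = (2*F)*(1/(2*F)) = 1)
J(v) = -⅖ + v/5
a = √271595/5 (a = √((-15738 - (-⅖ + (⅕)*133)) + ((15428 + 1) + 11199)) = √((-15738 - (-⅖ + 133/5)) + (15429 + 11199)) = √((-15738 - 1*131/5) + 26628) = √((-15738 - 131/5) + 26628) = √(-78821/5 + 26628) = √(54319/5) = √271595/5 ≈ 104.23)
1/a = 1/(√271595/5) = √271595/54319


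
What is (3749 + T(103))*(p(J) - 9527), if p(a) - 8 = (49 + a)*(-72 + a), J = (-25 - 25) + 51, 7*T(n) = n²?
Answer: -68802684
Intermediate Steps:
T(n) = n²/7
J = 1 (J = -50 + 51 = 1)
p(a) = 8 + (-72 + a)*(49 + a) (p(a) = 8 + (49 + a)*(-72 + a) = 8 + (-72 + a)*(49 + a))
(3749 + T(103))*(p(J) - 9527) = (3749 + (⅐)*103²)*((-3520 + 1² - 23*1) - 9527) = (3749 + (⅐)*10609)*((-3520 + 1 - 23) - 9527) = (3749 + 10609/7)*(-3542 - 9527) = (36852/7)*(-13069) = -68802684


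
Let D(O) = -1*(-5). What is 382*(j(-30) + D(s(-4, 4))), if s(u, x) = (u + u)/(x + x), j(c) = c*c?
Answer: 345710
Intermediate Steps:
j(c) = c²
s(u, x) = u/x (s(u, x) = (2*u)/((2*x)) = (2*u)*(1/(2*x)) = u/x)
D(O) = 5
382*(j(-30) + D(s(-4, 4))) = 382*((-30)² + 5) = 382*(900 + 5) = 382*905 = 345710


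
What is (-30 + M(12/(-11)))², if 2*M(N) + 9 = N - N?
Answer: 4761/4 ≈ 1190.3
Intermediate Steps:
M(N) = -9/2 (M(N) = -9/2 + (N - N)/2 = -9/2 + (½)*0 = -9/2 + 0 = -9/2)
(-30 + M(12/(-11)))² = (-30 - 9/2)² = (-69/2)² = 4761/4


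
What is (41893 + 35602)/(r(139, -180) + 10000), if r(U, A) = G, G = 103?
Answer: 77495/10103 ≈ 7.6705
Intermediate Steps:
r(U, A) = 103
(41893 + 35602)/(r(139, -180) + 10000) = (41893 + 35602)/(103 + 10000) = 77495/10103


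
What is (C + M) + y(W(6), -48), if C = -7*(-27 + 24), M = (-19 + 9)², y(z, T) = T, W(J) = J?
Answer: 73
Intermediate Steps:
M = 100 (M = (-10)² = 100)
C = 21 (C = -7*(-3) = 21)
(C + M) + y(W(6), -48) = (21 + 100) - 48 = 121 - 48 = 73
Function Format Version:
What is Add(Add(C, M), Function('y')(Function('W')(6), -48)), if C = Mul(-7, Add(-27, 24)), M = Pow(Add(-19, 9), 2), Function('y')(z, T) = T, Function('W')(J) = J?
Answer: 73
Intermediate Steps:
M = 100 (M = Pow(-10, 2) = 100)
C = 21 (C = Mul(-7, -3) = 21)
Add(Add(C, M), Function('y')(Function('W')(6), -48)) = Add(Add(21, 100), -48) = Add(121, -48) = 73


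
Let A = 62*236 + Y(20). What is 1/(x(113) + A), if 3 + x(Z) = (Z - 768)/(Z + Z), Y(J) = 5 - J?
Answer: 226/3302109 ≈ 6.8441e-5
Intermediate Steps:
x(Z) = -3 + (-768 + Z)/(2*Z) (x(Z) = -3 + (Z - 768)/(Z + Z) = -3 + (-768 + Z)/((2*Z)) = -3 + (-768 + Z)*(1/(2*Z)) = -3 + (-768 + Z)/(2*Z))
A = 14617 (A = 62*236 + (5 - 1*20) = 14632 + (5 - 20) = 14632 - 15 = 14617)
1/(x(113) + A) = 1/((-5/2 - 384/113) + 14617) = 1/(-1333/226 + 14617) = 1/(3302109/226) = 226/3302109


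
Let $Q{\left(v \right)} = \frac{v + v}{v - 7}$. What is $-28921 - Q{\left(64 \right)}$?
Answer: $- \frac{1648625}{57} \approx -28923.0$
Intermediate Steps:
$Q{\left(v \right)} = \frac{2 v}{-7 + v}$
$-28921 - Q{\left(64 \right)} = -28921 - 2 \cdot 64 \frac{1}{-7 + 64} = -28921 - 2 \cdot 64 \cdot \frac{1}{57} = -28921 - \frac{128}{57} = - \frac{1648625}{57}$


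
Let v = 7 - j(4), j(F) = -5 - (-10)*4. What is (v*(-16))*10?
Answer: 4480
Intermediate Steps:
j(F) = 35 (j(F) = -5 - 5*(-8) = -5 + 40 = 35)
v = -28 (v = 7 - 1*35 = 7 - 35 = -28)
(v*(-16))*10 = -28*(-16)*10 = 448*10 = 4480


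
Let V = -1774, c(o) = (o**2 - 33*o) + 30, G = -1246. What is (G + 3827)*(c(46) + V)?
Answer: -2957826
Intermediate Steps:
c(o) = 30 + o**2 - 33*o
(G + 3827)*(c(46) + V) = (-1246 + 3827)*((30 + 46**2 - 33*46) - 1774) = 2581*((30 + 2116 - 1518) - 1774) = 2581*(628 - 1774) = 2581*(-1146) = -2957826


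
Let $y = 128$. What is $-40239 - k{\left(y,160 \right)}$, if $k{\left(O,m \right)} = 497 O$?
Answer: $-103855$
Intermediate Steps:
$-40239 - k{\left(y,160 \right)} = -40239 - 497 \cdot 128 = -40239 - 63616 = -103855$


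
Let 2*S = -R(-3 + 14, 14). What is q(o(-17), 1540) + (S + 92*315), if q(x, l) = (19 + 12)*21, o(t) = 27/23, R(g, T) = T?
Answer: 29624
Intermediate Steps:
S = -7 (S = (-1*14)/2 = (½)*(-14) = -7)
o(t) = 27/23 (o(t) = 27*(1/23) = 27/23)
q(x, l) = 651 (q(x, l) = 31*21 = 651)
q(o(-17), 1540) + (S + 92*315) = 651 + (-7 + 92*315) = 651 + (-7 + 28980) = 651 + 28973 = 29624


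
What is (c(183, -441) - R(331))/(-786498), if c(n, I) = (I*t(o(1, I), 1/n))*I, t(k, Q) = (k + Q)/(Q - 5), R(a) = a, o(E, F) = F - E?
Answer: -15730293151/718859172 ≈ -21.882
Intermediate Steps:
t(k, Q) = (Q + k)/(-5 + Q)
c(n, I) = I**2*(-1 + I + 1/n)/(-5 + 1/n) (c(n, I) = (I*((1/n + (I - 1*1))/(-5 + 1/n)))*I = (I*((1/n + (I - 1))/(-5 + 1/n)))*I = (I*((1/n + (-1 + I))/(-5 + 1/n)))*I = (I*((-1 + I + 1/n)/(-5 + 1/n)))*I = (I*(-1 + I + 1/n)/(-5 + 1/n))*I = I**2*(-1 + I + 1/n)/(-5 + 1/n))
(c(183, -441) - R(331))/(-786498) = ((-441)**2*(-1 + 183 - 1*(-441)*183)/(-1 + 5*183) - 1*331)/(-786498) = (194481*(-1 + 183 + 80703)/(-1 + 915) - 331)*(-1/786498) = (194481*80885/914 - 331)*(-1/786498) = (194481*(1/914)*80885 - 331)*(-1/786498) = (15730595685/914 - 331)*(-1/786498) = (15730293151/914)*(-1/786498) = -15730293151/718859172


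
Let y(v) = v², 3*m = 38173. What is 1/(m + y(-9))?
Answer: 3/38416 ≈ 7.8092e-5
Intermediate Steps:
m = 38173/3 (m = (⅓)*38173 = 38173/3 ≈ 12724.)
1/(m + y(-9)) = 1/(38173/3 + (-9)²) = 1/(38173/3 + 81) = 1/(38416/3) = 3/38416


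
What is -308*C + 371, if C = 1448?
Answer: -445613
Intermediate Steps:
-308*C + 371 = -308*1448 + 371 = -445984 + 371 = -445613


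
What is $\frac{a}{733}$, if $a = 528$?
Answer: $\frac{528}{733} \approx 0.72033$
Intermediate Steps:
$\frac{a}{733} = \frac{528}{733}$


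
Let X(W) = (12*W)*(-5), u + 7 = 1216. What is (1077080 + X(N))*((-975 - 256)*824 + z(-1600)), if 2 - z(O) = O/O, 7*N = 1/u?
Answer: -3082023043072380/2821 ≈ -1.0925e+12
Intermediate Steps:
u = 1209 (u = -7 + 1216 = 1209)
N = 1/8463 (N = (1/7)/1209 = (1/7)*(1/1209) = 1/8463 ≈ 0.00011816)
X(W) = -60*W
z(O) = 1 (z(O) = 2 - O/O = 2 - 1*1 = 2 - 1 = 1)
(1077080 + X(N))*((-975 - 256)*824 + z(-1600)) = (1077080 - 60*1/8463)*((-975 - 256)*824 + 1) = (1077080 - 20/2821)*(-1231*824 + 1) = 3038442660*(-1014344 + 1)/2821 = (3038442660/2821)*(-1014343) = -3082023043072380/2821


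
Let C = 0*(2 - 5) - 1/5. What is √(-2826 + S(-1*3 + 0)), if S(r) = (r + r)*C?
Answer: 2*I*√17655/5 ≈ 53.149*I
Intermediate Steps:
C = -⅕ (C = 0*(-3) - 1*⅕ = 0 - ⅕ = -⅕ ≈ -0.20000)
S(r) = -2*r/5 (S(r) = (r + r)*(-⅕) = (2*r)*(-⅕) = -2*r/5)
√(-2826 + S(-1*3 + 0)) = √(-2826 - 2*(-1*3 + 0)/5) = √(-2826 - 2*(-3 + 0)/5) = √(-2826 - ⅖*(-3)) = √(-2826 + 6/5) = √(-14124/5) = 2*I*√17655/5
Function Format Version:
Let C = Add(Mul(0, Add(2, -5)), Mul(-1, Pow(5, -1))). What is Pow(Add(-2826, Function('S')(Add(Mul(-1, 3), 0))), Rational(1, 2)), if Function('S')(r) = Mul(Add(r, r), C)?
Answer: Mul(Rational(2, 5), I, Pow(17655, Rational(1, 2))) ≈ Mul(53.149, I)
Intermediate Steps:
C = Rational(-1, 5) (C = Add(Mul(0, -3), Mul(-1, Rational(1, 5))) = Add(0, Rational(-1, 5)) = Rational(-1, 5) ≈ -0.20000)
Function('S')(r) = Mul(Rational(-2, 5), r) (Function('S')(r) = Mul(Add(r, r), Rational(-1, 5)) = Mul(Mul(2, r), Rational(-1, 5)) = Mul(Rational(-2, 5), r))
Pow(Add(-2826, Function('S')(Add(Mul(-1, 3), 0))), Rational(1, 2)) = Pow(Add(-2826, Mul(Rational(-2, 5), Add(Mul(-1, 3), 0))), Rational(1, 2)) = Pow(Add(-2826, Mul(Rational(-2, 5), Add(-3, 0))), Rational(1, 2)) = Pow(Add(-2826, Mul(Rational(-2, 5), -3)), Rational(1, 2)) = Pow(Add(-2826, Rational(6, 5)), Rational(1, 2)) = Pow(Rational(-14124, 5), Rational(1, 2)) = Mul(Rational(2, 5), I, Pow(17655, Rational(1, 2)))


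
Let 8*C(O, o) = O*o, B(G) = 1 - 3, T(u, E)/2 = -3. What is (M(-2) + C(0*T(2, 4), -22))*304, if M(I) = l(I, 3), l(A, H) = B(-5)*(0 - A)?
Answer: -1216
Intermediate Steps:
T(u, E) = -6 (T(u, E) = 2*(-3) = -6)
B(G) = -2
l(A, H) = 2*A (l(A, H) = -2*(0 - A) = -(-2)*A = 2*A)
M(I) = 2*I
C(O, o) = O*o/8 (C(O, o) = (O*o)/8 = O*o/8)
(M(-2) + C(0*T(2, 4), -22))*304 = (2*(-2) + (1/8)*(0*(-6))*(-22))*304 = (-4 + (1/8)*0*(-22))*304 = (-4 + 0)*304 = -4*304 = -1216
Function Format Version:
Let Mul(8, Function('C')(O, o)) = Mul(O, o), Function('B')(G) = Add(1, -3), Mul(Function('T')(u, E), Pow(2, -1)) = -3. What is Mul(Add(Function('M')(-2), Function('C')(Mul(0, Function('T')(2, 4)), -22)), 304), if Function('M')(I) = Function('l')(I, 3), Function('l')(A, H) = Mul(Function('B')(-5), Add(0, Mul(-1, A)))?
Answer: -1216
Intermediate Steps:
Function('T')(u, E) = -6 (Function('T')(u, E) = Mul(2, -3) = -6)
Function('B')(G) = -2
Function('l')(A, H) = Mul(2, A) (Function('l')(A, H) = Mul(-2, Add(0, Mul(-1, A))) = Mul(-2, Mul(-1, A)) = Mul(2, A))
Function('M')(I) = Mul(2, I)
Function('C')(O, o) = Mul(Rational(1, 8), O, o) (Function('C')(O, o) = Mul(Rational(1, 8), Mul(O, o)) = Mul(Rational(1, 8), O, o))
Mul(Add(Function('M')(-2), Function('C')(Mul(0, Function('T')(2, 4)), -22)), 304) = Mul(Add(Mul(2, -2), Mul(Rational(1, 8), Mul(0, -6), -22)), 304) = Mul(Add(-4, Mul(Rational(1, 8), 0, -22)), 304) = Mul(Add(-4, 0), 304) = Mul(-4, 304) = -1216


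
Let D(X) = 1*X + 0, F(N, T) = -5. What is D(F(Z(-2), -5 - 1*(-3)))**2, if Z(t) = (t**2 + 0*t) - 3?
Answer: 25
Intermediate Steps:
Z(t) = -3 + t**2 (Z(t) = (t**2 + 0) - 3 = t**2 - 3 = -3 + t**2)
D(X) = X (D(X) = X + 0 = X)
D(F(Z(-2), -5 - 1*(-3)))**2 = (-5)**2 = 25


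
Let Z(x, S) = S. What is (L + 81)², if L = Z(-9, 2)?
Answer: 6889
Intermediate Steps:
L = 2
(L + 81)² = (2 + 81)² = 83² = 6889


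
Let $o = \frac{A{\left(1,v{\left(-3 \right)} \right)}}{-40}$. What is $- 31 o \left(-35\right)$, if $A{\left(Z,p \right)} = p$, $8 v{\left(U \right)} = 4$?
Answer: $- \frac{217}{16} \approx -13.563$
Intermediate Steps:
$v{\left(U \right)} = \frac{1}{2}$ ($v{\left(U \right)} = \frac{1}{8} \cdot 4 = \frac{1}{2}$)
$o = - \frac{1}{80}$ ($o = \frac{1}{2 \left(-40\right)} = \frac{1}{2} \left(- \frac{1}{40}\right) = - \frac{1}{80} \approx -0.0125$)
$- 31 o \left(-35\right) = \left(-31\right) \left(- \frac{1}{80}\right) \left(-35\right) = \frac{31}{80} \left(-35\right) = - \frac{217}{16}$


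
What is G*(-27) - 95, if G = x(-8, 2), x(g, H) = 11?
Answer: -392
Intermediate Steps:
G = 11
G*(-27) - 95 = 11*(-27) - 95 = -297 - 95 = -392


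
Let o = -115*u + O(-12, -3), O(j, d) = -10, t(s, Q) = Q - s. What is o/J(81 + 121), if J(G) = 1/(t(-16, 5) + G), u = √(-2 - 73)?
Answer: -2230 - 128225*I*√3 ≈ -2230.0 - 2.2209e+5*I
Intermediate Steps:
u = 5*I*√3 (u = √(-75) = 5*I*√3 ≈ 8.6602*I)
o = -10 - 575*I*√3 (o = -575*I*√3 - 10 = -10 - 575*I*√3 ≈ -10.0 - 995.93*I)
J(G) = 1/(21 + G) (J(G) = 1/((5 - 1*(-16)) + G) = 1/((5 + 16) + G) = 1/(21 + G))
o/J(81 + 121) = (-10 - 575*I*√3)/(1/(21 + (81 + 121))) = (-10 - 575*I*√3)/(1/(21 + 202)) = (-10 - 575*I*√3)/(1/223) = (-10 - 575*I*√3)*223 = -2230 - 128225*I*√3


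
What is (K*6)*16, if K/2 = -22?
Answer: -4224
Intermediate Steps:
K = -44 (K = 2*(-22) = -44)
(K*6)*16 = -44*6*16 = -264*16 = -4224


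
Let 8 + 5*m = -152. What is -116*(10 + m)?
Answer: 2552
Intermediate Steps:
m = -32 (m = -8/5 + (⅕)*(-152) = -8/5 - 152/5 = -32)
-116*(10 + m) = -116*(10 - 32) = -116*(-22) = 2552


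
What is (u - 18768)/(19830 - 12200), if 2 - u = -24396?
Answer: 563/763 ≈ 0.73788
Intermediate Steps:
u = 24398 (u = 2 - 1*(-24396) = 2 + 24396 = 24398)
(u - 18768)/(19830 - 12200) = (24398 - 18768)/(19830 - 12200) = 5630/7630 = 5630*(1/7630) = 563/763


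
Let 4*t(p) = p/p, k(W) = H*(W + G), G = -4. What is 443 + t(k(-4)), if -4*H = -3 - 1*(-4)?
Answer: 1773/4 ≈ 443.25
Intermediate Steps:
H = -1/4 (H = -(-3 - 1*(-4))/4 = -(-3 + 4)/4 = -1/4*1 = -1/4 ≈ -0.25000)
k(W) = 1 - W/4 (k(W) = -(W - 4)/4 = -(-4 + W)/4 = 1 - W/4)
t(p) = 1/4 (t(p) = (p/p)/4 = (1/4)*1 = 1/4)
443 + t(k(-4)) = 443 + 1/4 = 1773/4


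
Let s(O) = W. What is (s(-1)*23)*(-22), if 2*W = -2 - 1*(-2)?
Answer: 0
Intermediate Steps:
W = 0 (W = (-2 - 1*(-2))/2 = (-2 + 2)/2 = (1/2)*0 = 0)
s(O) = 0
(s(-1)*23)*(-22) = (0*23)*(-22) = 0*(-22) = 0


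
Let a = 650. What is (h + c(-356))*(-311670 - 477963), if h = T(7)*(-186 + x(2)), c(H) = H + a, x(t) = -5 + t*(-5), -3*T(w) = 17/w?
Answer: -2524456701/7 ≈ -3.6064e+8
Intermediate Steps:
T(w) = -17/(3*w)
x(t) = -5 - 5*t
c(H) = 650 + H (c(H) = H + 650 = 650 + H)
h = 1139/7 (h = (-17/3/7)*(-186 + (-5 - 5*2)) = (-17/3*1/7)*(-186 + (-5 - 10)) = -17*(-186 - 15)/21 = -17/21*(-201) = 1139/7 ≈ 162.71)
(h + c(-356))*(-311670 - 477963) = (1139/7 + (650 - 356))*(-311670 - 477963) = (1139/7 + 294)*(-789633) = (3197/7)*(-789633) = -2524456701/7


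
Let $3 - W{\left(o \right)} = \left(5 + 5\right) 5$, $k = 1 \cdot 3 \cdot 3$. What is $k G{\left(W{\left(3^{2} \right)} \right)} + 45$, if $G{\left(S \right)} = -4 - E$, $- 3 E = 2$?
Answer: $15$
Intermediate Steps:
$E = - \frac{2}{3}$ ($E = \left(- \frac{1}{3}\right) 2 = - \frac{2}{3} \approx -0.66667$)
$k = 9$ ($k = 1 \cdot 9 = 9$)
$W{\left(o \right)} = -47$ ($W{\left(o \right)} = 3 - \left(5 + 5\right) 5 = 3 - 10 \cdot 5 = 3 - 50 = -47$)
$G{\left(S \right)} = - \frac{10}{3}$ ($G{\left(S \right)} = -4 - - \frac{2}{3} = -4 + \frac{2}{3} = - \frac{10}{3}$)
$k G{\left(W{\left(3^{2} \right)} \right)} + 45 = 9 \left(- \frac{10}{3}\right) + 45 = -30 + 45 = 15$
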